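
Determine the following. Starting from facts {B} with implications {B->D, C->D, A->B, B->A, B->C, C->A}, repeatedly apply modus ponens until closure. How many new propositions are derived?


Initial facts: {B}
Apply modus ponens to closure:
  B and B->D  =>  D
  B and B->A  =>  A
  B and B->C  =>  C
Final known: {A, B, C, D}
New propositions: {A, C, D}
Count = 3

3


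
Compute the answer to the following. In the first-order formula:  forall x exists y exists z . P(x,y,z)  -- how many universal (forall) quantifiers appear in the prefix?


Quantifier prefix: forall x exists y exists z
Mark each quantifier type:
  U E E
Universal count = 1, Existential count = 2
Asked for universal (forall) quantifiers: 1

1


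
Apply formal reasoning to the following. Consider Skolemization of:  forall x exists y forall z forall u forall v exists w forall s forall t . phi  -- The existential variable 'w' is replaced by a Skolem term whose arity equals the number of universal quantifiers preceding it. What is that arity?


Quantifier prefix: forall x exists y forall z forall u forall v exists w forall s forall t
'w' is existentially quantified at position 6.
Universal variables preceding it: x, z, u, v
Skolem function arity = 4

4


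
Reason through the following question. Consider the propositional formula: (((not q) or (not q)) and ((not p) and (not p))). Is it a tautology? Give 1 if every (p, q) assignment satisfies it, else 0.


Check all 4 assignments:
p=0, q=0: 1
p=0, q=1: 0
p=1, q=0: 0
p=1, q=1: 0
Satisfying count = 1/4.
Tautology iff count = 4: no.

0


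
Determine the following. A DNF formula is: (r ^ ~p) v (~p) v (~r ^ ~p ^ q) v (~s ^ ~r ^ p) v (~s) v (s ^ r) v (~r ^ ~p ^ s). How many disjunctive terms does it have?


A DNF formula is a disjunction of terms (conjunctions).
Terms are separated by v.
Counting the disjuncts: 7 terms.

7


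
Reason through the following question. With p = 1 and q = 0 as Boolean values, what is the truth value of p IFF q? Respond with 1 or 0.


p = 1, q = 0
Operation: p IFF q
Evaluate: 1 IFF 0 = 0

0


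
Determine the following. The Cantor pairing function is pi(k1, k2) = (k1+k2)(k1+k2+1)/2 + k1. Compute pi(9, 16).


k1 + k2 = 25
(k1+k2)(k1+k2+1)/2 = 25 * 26 / 2 = 325
pi = 325 + 9 = 334

334


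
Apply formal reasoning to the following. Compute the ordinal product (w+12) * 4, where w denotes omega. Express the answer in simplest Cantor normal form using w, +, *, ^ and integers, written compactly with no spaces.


Compute (w+12) * 4.
Ordinal * is associative and left-distributive over +, but NOT commutative; for finite n>1, n*w = w but w*n stays w*n.
(w+12) * 4 = (w+12) repeated 4 times. Each intermediate +12 is absorbed by the following w; only the last survives: w*4+12.
Result = w*4+12

w*4+12


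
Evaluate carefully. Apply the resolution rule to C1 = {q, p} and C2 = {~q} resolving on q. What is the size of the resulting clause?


Remove q from C1 and ~q from C2.
C1 remainder: {p}
C2 remainder: {}
Union (resolvent): {p}
Resolvent has 1 literal(s).

1


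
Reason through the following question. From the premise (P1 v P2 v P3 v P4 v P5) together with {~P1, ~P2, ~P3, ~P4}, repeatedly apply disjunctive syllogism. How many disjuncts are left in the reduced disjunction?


Original disjuncts (5): P1, P2, P3, P4, P5
Negated (eliminate): ~P1, ~P2, ~P3, ~P4
Remaining disjuncts: P5
Count = 5 - 4 = 1

1


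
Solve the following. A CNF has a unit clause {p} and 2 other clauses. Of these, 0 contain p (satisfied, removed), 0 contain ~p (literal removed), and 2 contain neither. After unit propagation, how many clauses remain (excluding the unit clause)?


Satisfied (removed): 0
Shortened (remain): 0
Unchanged (remain): 2
Remaining = 0 + 2 = 2

2


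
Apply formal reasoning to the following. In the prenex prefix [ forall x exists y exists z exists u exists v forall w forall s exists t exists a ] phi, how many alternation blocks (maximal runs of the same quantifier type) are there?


Quantifier-type sequence: A E E E E A A E E  (A=forall, E=exists)
Group into maximal same-type runs:
  Ax1 | Ex4 | Ax2 | Ex2
Number of blocks = 4

4


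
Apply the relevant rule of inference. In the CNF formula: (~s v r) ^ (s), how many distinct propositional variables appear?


Identify each variable that appears in the formula.
Variables found: r, s
Count = 2

2


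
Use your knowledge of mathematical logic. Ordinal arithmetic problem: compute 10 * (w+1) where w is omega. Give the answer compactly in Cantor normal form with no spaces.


Compute 10 * (w+1).
Ordinal * is associative and left-distributive over +, but NOT commutative; for finite n>1, n*w = w but w*n stays w*n.
By left-distributivity: 10 * (w+1) = 10*w + 10*1 = w + 10 = w+10.
Result = w+10

w+10


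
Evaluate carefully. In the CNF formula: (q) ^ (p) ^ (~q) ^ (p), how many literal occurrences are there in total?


Counting literals in each clause:
Clause 1: 1 literal(s)
Clause 2: 1 literal(s)
Clause 3: 1 literal(s)
Clause 4: 1 literal(s)
Total = 4

4


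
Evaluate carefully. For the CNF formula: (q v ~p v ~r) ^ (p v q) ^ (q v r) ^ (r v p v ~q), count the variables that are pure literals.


Check each variable for pure literal status:
p: mixed (not pure)
q: mixed (not pure)
r: mixed (not pure)
Pure literal count = 0

0


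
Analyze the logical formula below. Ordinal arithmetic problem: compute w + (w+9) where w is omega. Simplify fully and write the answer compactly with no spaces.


Compute w + (w+9).
Ordinal + is associative but NOT commutative; for finite n>0, n + w = w but w + n stays w+n.
w + (w+9) = (w+w) + 9 = w*2+9.
Result = w*2+9

w*2+9


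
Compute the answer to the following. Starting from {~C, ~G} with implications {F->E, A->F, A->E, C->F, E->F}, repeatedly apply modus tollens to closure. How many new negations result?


Initial negated facts: {~C, ~G}
Apply modus tollens to closure:
  (no implication fires)
Final negated: {~C, ~G}
New negations: {(none)}
Count = 0

0


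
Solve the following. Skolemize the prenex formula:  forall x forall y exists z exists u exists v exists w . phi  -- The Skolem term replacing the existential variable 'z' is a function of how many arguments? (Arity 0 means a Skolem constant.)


Quantifier prefix: forall x forall y exists z exists u exists v exists w
'z' is existentially quantified at position 3.
Universal variables preceding it: x, y
Skolem function arity = 2

2


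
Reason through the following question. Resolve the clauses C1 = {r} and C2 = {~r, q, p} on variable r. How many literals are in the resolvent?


Remove r from C1 and ~r from C2.
C1 remainder: {}
C2 remainder: {q, p}
Union (resolvent): {p, q}
Resolvent has 2 literal(s).

2


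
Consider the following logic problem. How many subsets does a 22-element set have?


The power set of a set with n elements has 2^n elements.
|P(S)| = 2^22 = 4194304

4194304


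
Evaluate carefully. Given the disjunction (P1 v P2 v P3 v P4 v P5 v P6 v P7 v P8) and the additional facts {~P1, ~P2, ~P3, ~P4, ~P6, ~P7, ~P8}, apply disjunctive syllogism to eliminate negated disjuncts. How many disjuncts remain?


Original disjuncts (8): P1, P2, P3, P4, P5, P6, P7, P8
Negated (eliminate): ~P1, ~P2, ~P3, ~P4, ~P6, ~P7, ~P8
Remaining disjuncts: P5
Count = 8 - 7 = 1

1


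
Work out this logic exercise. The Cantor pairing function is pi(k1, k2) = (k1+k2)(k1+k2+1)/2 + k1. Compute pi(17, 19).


k1 + k2 = 36
(k1+k2)(k1+k2+1)/2 = 36 * 37 / 2 = 666
pi = 666 + 17 = 683

683


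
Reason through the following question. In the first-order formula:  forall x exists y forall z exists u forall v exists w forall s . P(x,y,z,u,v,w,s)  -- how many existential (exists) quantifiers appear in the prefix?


Quantifier prefix: forall x exists y forall z exists u forall v exists w forall s
Mark each quantifier type:
  U E U E U E U
Universal count = 4, Existential count = 3
Asked for existential (exists) quantifiers: 3

3


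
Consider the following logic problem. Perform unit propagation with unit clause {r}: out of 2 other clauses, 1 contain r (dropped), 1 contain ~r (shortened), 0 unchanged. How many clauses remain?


Satisfied (removed): 1
Shortened (remain): 1
Unchanged (remain): 0
Remaining = 1 + 0 = 1

1


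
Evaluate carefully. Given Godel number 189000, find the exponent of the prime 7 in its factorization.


Factorize 189000 by dividing by 7 repeatedly.
Division steps: 7 divides 189000 exactly 1 time(s).
Exponent of 7 = 1

1


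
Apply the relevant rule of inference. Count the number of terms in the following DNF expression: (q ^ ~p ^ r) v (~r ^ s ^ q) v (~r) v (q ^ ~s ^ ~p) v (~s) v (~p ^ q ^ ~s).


A DNF formula is a disjunction of terms (conjunctions).
Terms are separated by v.
Counting the disjuncts: 6 terms.

6


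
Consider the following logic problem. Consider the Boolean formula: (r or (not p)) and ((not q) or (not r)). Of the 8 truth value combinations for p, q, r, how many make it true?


Evaluate all 8 assignments for p, q, r:
p=0, q=0, r=0: 1
p=0, q=0, r=1: 1
p=0, q=1, r=0: 1
p=0, q=1, r=1: 0
p=1, q=0, r=0: 0
p=1, q=0, r=1: 1
p=1, q=1, r=0: 0
p=1, q=1, r=1: 0
Satisfying count = 4

4


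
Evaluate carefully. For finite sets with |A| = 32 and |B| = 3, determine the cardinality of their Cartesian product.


The Cartesian product A x B contains all ordered pairs (a, b).
|A x B| = |A| * |B| = 32 * 3 = 96

96


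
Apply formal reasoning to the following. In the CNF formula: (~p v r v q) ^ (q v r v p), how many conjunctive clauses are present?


A CNF formula is a conjunction of clauses.
Clauses are separated by ^.
Counting the conjuncts: 2 clauses.

2


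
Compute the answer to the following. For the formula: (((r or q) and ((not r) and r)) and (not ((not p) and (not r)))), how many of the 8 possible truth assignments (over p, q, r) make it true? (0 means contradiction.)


Check all 8 assignments:
p=0, q=0, r=0: 0
p=0, q=0, r=1: 0
p=0, q=1, r=0: 0
p=0, q=1, r=1: 0
p=1, q=0, r=0: 0
p=1, q=0, r=1: 0
p=1, q=1, r=0: 0
p=1, q=1, r=1: 0
Count of True = 0

0


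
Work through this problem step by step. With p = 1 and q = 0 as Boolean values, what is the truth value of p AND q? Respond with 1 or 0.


p = 1, q = 0
Operation: p AND q
Evaluate: 1 AND 0 = 0

0


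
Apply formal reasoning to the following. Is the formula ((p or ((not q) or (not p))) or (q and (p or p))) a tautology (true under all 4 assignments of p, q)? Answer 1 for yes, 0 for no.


Check all 4 assignments:
p=0, q=0: 1
p=0, q=1: 1
p=1, q=0: 1
p=1, q=1: 1
Satisfying count = 4/4.
Tautology iff count = 4: yes.

1


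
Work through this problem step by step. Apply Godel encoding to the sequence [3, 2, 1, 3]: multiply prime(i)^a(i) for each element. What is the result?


Encode each element as an exponent of the corresponding prime:
  2^3 = 8
  3^2 = 9
  5^1 = 5
  7^3 = 343
Product = 8 * 9 * 5 * 343 = 123480

123480


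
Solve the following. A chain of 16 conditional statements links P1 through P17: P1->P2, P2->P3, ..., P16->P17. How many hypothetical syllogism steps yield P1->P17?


With 16 implications in a chain connecting 17 propositions:
P1->P2, P2->P3, ..., P16->P17
Steps needed = (number of implications) - 1 = 16 - 1 = 15

15


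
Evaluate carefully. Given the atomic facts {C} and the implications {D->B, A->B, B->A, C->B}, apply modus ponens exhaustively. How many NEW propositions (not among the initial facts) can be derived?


Initial facts: {C}
Apply modus ponens to closure:
  C and C->B  =>  B
  B and B->A  =>  A
Final known: {A, B, C}
New propositions: {A, B}
Count = 2

2


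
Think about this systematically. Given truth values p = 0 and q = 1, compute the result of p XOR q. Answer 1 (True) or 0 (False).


p = 0, q = 1
Operation: p XOR q
Evaluate: 0 XOR 1 = 1

1


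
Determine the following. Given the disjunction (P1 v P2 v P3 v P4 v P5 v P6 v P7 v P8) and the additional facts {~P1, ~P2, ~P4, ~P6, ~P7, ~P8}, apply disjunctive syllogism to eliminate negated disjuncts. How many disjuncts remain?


Original disjuncts (8): P1, P2, P3, P4, P5, P6, P7, P8
Negated (eliminate): ~P1, ~P2, ~P4, ~P6, ~P7, ~P8
Remaining disjuncts: P3, P5
Count = 8 - 6 = 2

2


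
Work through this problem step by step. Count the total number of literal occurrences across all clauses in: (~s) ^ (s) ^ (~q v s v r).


Counting literals in each clause:
Clause 1: 1 literal(s)
Clause 2: 1 literal(s)
Clause 3: 3 literal(s)
Total = 5

5


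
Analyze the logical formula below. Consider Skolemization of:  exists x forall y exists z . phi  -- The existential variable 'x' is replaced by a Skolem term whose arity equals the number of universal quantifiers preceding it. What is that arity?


Quantifier prefix: exists x forall y exists z
'x' is existentially quantified at position 1.
No universal quantifiers precede it.
Skolem function arity = 0 (a Skolem constant)

0


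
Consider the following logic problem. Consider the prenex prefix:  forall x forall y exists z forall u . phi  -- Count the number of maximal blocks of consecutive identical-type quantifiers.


Quantifier-type sequence: A A E A  (A=forall, E=exists)
Group into maximal same-type runs:
  Ax2 | Ex1 | Ax1
Number of blocks = 3

3


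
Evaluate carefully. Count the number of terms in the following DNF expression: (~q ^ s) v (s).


A DNF formula is a disjunction of terms (conjunctions).
Terms are separated by v.
Counting the disjuncts: 2 terms.

2


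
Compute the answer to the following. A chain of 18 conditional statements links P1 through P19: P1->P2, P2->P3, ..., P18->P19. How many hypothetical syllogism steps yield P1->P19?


With 18 implications in a chain connecting 19 propositions:
P1->P2, P2->P3, ..., P18->P19
Steps needed = (number of implications) - 1 = 18 - 1 = 17

17


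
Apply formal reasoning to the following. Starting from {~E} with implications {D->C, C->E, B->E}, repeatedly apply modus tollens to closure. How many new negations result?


Initial negated facts: {~E}
Apply modus tollens to closure:
  ~E and C->E  =>  ~C
  ~E and B->E  =>  ~B
  ~C and D->C  =>  ~D
Final negated: {~B, ~C, ~D, ~E}
New negations: {~B, ~C, ~D}
Count = 3

3


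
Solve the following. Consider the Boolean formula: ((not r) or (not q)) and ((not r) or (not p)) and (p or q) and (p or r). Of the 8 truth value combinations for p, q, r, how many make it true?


Evaluate all 8 assignments for p, q, r:
p=0, q=0, r=0: 0
p=0, q=0, r=1: 0
p=0, q=1, r=0: 0
p=0, q=1, r=1: 0
p=1, q=0, r=0: 1
p=1, q=0, r=1: 0
p=1, q=1, r=0: 1
p=1, q=1, r=1: 0
Satisfying count = 2

2


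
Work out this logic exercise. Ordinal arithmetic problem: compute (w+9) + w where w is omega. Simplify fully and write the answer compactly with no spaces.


Compute (w+9) + w.
Ordinal + is associative but NOT commutative; for finite n>0, n + w = w but w + n stays w+n.
(w+9) + w = w + (9+w) = w + w = w*2 (the finite tail 9 is absorbed by the right w).
Result = w*2

w*2


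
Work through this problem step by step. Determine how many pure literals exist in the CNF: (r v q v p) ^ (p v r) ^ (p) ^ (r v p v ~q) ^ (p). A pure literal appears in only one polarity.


Check each variable for pure literal status:
p: pure positive
q: mixed (not pure)
r: pure positive
Pure literal count = 2

2


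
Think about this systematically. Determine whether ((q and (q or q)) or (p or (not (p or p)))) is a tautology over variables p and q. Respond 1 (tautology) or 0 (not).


Check all 4 assignments:
p=0, q=0: 1
p=0, q=1: 1
p=1, q=0: 1
p=1, q=1: 1
Satisfying count = 4/4.
Tautology iff count = 4: yes.

1


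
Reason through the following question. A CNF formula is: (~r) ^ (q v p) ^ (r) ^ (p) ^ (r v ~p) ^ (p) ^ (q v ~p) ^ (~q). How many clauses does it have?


A CNF formula is a conjunction of clauses.
Clauses are separated by ^.
Counting the conjuncts: 8 clauses.

8


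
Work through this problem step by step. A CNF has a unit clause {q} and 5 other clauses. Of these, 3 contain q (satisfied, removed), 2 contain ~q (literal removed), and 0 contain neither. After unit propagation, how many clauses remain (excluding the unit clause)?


Satisfied (removed): 3
Shortened (remain): 2
Unchanged (remain): 0
Remaining = 2 + 0 = 2

2


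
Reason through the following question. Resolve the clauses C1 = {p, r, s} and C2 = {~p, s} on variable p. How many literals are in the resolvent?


Remove p from C1 and ~p from C2.
C1 remainder: {r, s}
C2 remainder: {s}
Union (resolvent): {r, s}
Resolvent has 2 literal(s).

2


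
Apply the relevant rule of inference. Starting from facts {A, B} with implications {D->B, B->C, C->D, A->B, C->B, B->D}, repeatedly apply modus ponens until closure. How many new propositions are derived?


Initial facts: {A, B}
Apply modus ponens to closure:
  B and B->C  =>  C
  C and C->D  =>  D
Final known: {A, B, C, D}
New propositions: {C, D}
Count = 2

2


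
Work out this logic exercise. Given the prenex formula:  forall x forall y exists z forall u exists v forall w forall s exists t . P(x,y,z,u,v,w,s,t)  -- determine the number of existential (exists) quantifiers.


Quantifier prefix: forall x forall y exists z forall u exists v forall w forall s exists t
Mark each quantifier type:
  U U E U E U U E
Universal count = 5, Existential count = 3
Asked for existential (exists) quantifiers: 3

3


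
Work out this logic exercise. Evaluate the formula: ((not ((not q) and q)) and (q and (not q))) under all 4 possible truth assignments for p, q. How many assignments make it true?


Check all 4 assignments:
p=0, q=0: 0
p=0, q=1: 0
p=1, q=0: 0
p=1, q=1: 0
Count of True = 0

0


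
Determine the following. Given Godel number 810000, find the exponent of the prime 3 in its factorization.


Factorize 810000 by dividing by 3 repeatedly.
Division steps: 3 divides 810000 exactly 4 time(s).
Exponent of 3 = 4

4


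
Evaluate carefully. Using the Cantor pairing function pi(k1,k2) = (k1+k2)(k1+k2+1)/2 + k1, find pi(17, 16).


k1 + k2 = 33
(k1+k2)(k1+k2+1)/2 = 33 * 34 / 2 = 561
pi = 561 + 17 = 578

578


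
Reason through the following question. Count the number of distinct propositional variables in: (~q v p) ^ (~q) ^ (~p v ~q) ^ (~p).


Identify each variable that appears in the formula.
Variables found: p, q
Count = 2

2


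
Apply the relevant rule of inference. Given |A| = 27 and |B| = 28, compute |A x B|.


The Cartesian product A x B contains all ordered pairs (a, b).
|A x B| = |A| * |B| = 27 * 28 = 756

756


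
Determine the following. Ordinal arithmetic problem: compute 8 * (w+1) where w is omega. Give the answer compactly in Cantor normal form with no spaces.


Compute 8 * (w+1).
Ordinal * is associative and left-distributive over +, but NOT commutative; for finite n>1, n*w = w but w*n stays w*n.
By left-distributivity: 8 * (w+1) = 8*w + 8*1 = w + 8 = w+8.
Result = w+8

w+8


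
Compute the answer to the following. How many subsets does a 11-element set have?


The power set of a set with n elements has 2^n elements.
|P(S)| = 2^11 = 2048

2048


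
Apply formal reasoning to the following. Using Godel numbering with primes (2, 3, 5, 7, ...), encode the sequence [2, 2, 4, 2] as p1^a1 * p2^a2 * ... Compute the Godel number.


Encode each element as an exponent of the corresponding prime:
  2^2 = 4
  3^2 = 9
  5^4 = 625
  7^2 = 49
Product = 4 * 9 * 625 * 49 = 1102500

1102500


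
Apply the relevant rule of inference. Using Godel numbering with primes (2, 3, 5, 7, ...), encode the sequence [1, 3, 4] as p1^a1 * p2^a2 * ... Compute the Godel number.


Encode each element as an exponent of the corresponding prime:
  2^1 = 2
  3^3 = 27
  5^4 = 625
Product = 2 * 27 * 625 = 33750

33750


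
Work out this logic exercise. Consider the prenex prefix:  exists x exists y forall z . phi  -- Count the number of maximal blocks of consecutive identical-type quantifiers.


Quantifier-type sequence: E E A  (A=forall, E=exists)
Group into maximal same-type runs:
  Ex2 | Ax1
Number of blocks = 2

2


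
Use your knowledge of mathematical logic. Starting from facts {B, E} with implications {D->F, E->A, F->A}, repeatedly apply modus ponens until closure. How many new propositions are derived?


Initial facts: {B, E}
Apply modus ponens to closure:
  E and E->A  =>  A
Final known: {A, B, E}
New propositions: {A}
Count = 1

1


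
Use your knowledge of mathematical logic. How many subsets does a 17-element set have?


The power set of a set with n elements has 2^n elements.
|P(S)| = 2^17 = 131072

131072


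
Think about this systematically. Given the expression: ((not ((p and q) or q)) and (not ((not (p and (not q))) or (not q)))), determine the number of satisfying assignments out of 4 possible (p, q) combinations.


Check all 4 assignments:
p=0, q=0: 0
p=0, q=1: 0
p=1, q=0: 0
p=1, q=1: 0
Count of True = 0

0


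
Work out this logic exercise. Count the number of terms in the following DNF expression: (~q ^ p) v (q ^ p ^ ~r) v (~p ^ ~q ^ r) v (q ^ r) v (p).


A DNF formula is a disjunction of terms (conjunctions).
Terms are separated by v.
Counting the disjuncts: 5 terms.

5


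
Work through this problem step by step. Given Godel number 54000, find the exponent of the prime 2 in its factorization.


Factorize 54000 by dividing by 2 repeatedly.
Division steps: 2 divides 54000 exactly 4 time(s).
Exponent of 2 = 4

4


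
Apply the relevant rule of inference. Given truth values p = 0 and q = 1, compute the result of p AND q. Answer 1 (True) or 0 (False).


p = 0, q = 1
Operation: p AND q
Evaluate: 0 AND 1 = 0

0


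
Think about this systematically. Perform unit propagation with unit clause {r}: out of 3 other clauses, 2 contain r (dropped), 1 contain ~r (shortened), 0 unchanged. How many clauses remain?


Satisfied (removed): 2
Shortened (remain): 1
Unchanged (remain): 0
Remaining = 1 + 0 = 1

1


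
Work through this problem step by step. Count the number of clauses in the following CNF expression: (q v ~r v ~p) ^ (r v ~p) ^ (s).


A CNF formula is a conjunction of clauses.
Clauses are separated by ^.
Counting the conjuncts: 3 clauses.

3


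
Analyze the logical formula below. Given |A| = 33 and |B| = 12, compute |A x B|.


The Cartesian product A x B contains all ordered pairs (a, b).
|A x B| = |A| * |B| = 33 * 12 = 396

396


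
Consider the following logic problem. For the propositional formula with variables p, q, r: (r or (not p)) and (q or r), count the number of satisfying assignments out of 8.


Evaluate all 8 assignments for p, q, r:
p=0, q=0, r=0: 0
p=0, q=0, r=1: 1
p=0, q=1, r=0: 1
p=0, q=1, r=1: 1
p=1, q=0, r=0: 0
p=1, q=0, r=1: 1
p=1, q=1, r=0: 0
p=1, q=1, r=1: 1
Satisfying count = 5

5


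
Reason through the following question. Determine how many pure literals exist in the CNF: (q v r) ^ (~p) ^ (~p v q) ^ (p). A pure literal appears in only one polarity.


Check each variable for pure literal status:
p: mixed (not pure)
q: pure positive
r: pure positive
Pure literal count = 2

2


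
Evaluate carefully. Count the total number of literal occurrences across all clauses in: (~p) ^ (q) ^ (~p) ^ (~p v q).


Counting literals in each clause:
Clause 1: 1 literal(s)
Clause 2: 1 literal(s)
Clause 3: 1 literal(s)
Clause 4: 2 literal(s)
Total = 5

5


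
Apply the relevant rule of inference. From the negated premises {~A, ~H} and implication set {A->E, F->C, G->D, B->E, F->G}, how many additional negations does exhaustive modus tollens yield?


Initial negated facts: {~A, ~H}
Apply modus tollens to closure:
  (no implication fires)
Final negated: {~A, ~H}
New negations: {(none)}
Count = 0

0


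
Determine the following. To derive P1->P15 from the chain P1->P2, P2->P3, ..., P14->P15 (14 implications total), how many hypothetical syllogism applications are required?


With 14 implications in a chain connecting 15 propositions:
P1->P2, P2->P3, ..., P14->P15
Steps needed = (number of implications) - 1 = 14 - 1 = 13

13


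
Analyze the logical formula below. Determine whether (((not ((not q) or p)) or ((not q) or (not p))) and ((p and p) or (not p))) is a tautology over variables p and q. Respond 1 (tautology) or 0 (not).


Check all 4 assignments:
p=0, q=0: 1
p=0, q=1: 1
p=1, q=0: 1
p=1, q=1: 0
Satisfying count = 3/4.
Tautology iff count = 4: no.

0


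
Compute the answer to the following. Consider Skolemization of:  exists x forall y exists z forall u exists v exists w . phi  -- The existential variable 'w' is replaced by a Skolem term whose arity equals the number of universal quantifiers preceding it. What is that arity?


Quantifier prefix: exists x forall y exists z forall u exists v exists w
'w' is existentially quantified at position 6.
Universal variables preceding it: y, u
Skolem function arity = 2

2


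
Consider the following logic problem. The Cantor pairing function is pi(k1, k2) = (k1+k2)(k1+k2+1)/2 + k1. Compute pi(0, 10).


k1 + k2 = 10
(k1+k2)(k1+k2+1)/2 = 10 * 11 / 2 = 55
pi = 55 + 0 = 55

55


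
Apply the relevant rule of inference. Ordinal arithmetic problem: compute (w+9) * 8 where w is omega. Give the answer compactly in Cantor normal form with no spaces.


Compute (w+9) * 8.
Ordinal * is associative and left-distributive over +, but NOT commutative; for finite n>1, n*w = w but w*n stays w*n.
(w+9) * 8 = (w+9) repeated 8 times. Each intermediate +9 is absorbed by the following w; only the last survives: w*8+9.
Result = w*8+9

w*8+9


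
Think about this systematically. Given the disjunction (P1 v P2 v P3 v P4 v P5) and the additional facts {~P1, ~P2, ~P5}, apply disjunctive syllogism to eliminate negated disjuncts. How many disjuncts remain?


Original disjuncts (5): P1, P2, P3, P4, P5
Negated (eliminate): ~P1, ~P2, ~P5
Remaining disjuncts: P3, P4
Count = 5 - 3 = 2

2


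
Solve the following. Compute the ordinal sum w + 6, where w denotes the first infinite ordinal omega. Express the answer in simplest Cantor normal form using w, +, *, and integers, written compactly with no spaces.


Compute w + 6.
Ordinal + is associative but NOT commutative; for finite n>0, n + w = w but w + n stays w+n.
w + 6 is already in normal form (a successor ordinal beyond w).
Result = w+6

w+6


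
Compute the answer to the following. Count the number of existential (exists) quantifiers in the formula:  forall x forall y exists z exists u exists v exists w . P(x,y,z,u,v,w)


Quantifier prefix: forall x forall y exists z exists u exists v exists w
Mark each quantifier type:
  U U E E E E
Universal count = 2, Existential count = 4
Asked for existential (exists) quantifiers: 4

4


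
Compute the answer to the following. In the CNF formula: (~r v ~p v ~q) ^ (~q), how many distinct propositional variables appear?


Identify each variable that appears in the formula.
Variables found: p, q, r
Count = 3

3


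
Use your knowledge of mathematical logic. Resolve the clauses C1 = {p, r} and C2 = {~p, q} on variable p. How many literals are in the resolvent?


Remove p from C1 and ~p from C2.
C1 remainder: {r}
C2 remainder: {q}
Union (resolvent): {q, r}
Resolvent has 2 literal(s).

2


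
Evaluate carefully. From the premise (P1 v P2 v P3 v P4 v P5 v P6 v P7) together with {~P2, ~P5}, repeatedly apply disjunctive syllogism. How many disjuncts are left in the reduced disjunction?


Original disjuncts (7): P1, P2, P3, P4, P5, P6, P7
Negated (eliminate): ~P2, ~P5
Remaining disjuncts: P1, P3, P4, P6, P7
Count = 7 - 2 = 5

5


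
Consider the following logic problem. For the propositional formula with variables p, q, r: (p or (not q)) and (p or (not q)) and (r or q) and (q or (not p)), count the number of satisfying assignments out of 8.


Evaluate all 8 assignments for p, q, r:
p=0, q=0, r=0: 0
p=0, q=0, r=1: 1
p=0, q=1, r=0: 0
p=0, q=1, r=1: 0
p=1, q=0, r=0: 0
p=1, q=0, r=1: 0
p=1, q=1, r=0: 1
p=1, q=1, r=1: 1
Satisfying count = 3

3


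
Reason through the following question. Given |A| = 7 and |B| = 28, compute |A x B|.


The Cartesian product A x B contains all ordered pairs (a, b).
|A x B| = |A| * |B| = 7 * 28 = 196

196


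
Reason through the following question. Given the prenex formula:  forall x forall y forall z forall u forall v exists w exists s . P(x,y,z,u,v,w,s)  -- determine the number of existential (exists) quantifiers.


Quantifier prefix: forall x forall y forall z forall u forall v exists w exists s
Mark each quantifier type:
  U U U U U E E
Universal count = 5, Existential count = 2
Asked for existential (exists) quantifiers: 2

2


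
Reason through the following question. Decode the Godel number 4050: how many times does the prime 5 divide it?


Factorize 4050 by dividing by 5 repeatedly.
Division steps: 5 divides 4050 exactly 2 time(s).
Exponent of 5 = 2

2


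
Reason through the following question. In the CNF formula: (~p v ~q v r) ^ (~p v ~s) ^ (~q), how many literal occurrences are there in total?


Counting literals in each clause:
Clause 1: 3 literal(s)
Clause 2: 2 literal(s)
Clause 3: 1 literal(s)
Total = 6

6


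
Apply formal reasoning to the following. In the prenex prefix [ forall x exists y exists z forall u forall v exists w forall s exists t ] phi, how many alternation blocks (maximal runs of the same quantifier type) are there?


Quantifier-type sequence: A E E A A E A E  (A=forall, E=exists)
Group into maximal same-type runs:
  Ax1 | Ex2 | Ax2 | Ex1 | Ax1 | Ex1
Number of blocks = 6

6


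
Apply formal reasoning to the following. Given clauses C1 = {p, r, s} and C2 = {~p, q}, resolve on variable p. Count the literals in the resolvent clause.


Remove p from C1 and ~p from C2.
C1 remainder: {r, s}
C2 remainder: {q}
Union (resolvent): {q, r, s}
Resolvent has 3 literal(s).

3


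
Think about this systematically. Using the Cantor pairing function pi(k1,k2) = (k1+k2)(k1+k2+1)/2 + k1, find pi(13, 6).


k1 + k2 = 19
(k1+k2)(k1+k2+1)/2 = 19 * 20 / 2 = 190
pi = 190 + 13 = 203

203


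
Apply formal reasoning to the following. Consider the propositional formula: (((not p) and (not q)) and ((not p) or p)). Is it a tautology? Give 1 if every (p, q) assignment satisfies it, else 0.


Check all 4 assignments:
p=0, q=0: 1
p=0, q=1: 0
p=1, q=0: 0
p=1, q=1: 0
Satisfying count = 1/4.
Tautology iff count = 4: no.

0


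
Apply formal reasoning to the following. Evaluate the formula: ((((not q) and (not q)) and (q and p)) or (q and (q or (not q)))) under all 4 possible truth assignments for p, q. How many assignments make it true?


Check all 4 assignments:
p=0, q=0: 0
p=0, q=1: 1
p=1, q=0: 0
p=1, q=1: 1
Count of True = 2

2


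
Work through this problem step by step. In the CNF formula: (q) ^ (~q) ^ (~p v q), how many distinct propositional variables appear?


Identify each variable that appears in the formula.
Variables found: p, q
Count = 2

2


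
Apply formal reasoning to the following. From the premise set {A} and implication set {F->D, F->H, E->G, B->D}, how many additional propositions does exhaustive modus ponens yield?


Initial facts: {A}
Apply modus ponens to closure:
  (no implication fires)
Final known: {A}
New propositions: {(none)}
Count = 0

0


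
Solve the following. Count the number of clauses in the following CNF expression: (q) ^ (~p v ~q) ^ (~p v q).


A CNF formula is a conjunction of clauses.
Clauses are separated by ^.
Counting the conjuncts: 3 clauses.

3


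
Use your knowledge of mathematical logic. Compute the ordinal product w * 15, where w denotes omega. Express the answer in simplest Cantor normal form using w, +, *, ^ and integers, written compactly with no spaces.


Compute w * 15.
Ordinal * is associative and left-distributive over +, but NOT commutative; for finite n>1, n*w = w but w*n stays w*n.
w * 15 means 15 copies of w concatenated: w*15.
Result = w*15

w*15


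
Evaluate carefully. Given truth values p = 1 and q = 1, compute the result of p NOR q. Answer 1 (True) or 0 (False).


p = 1, q = 1
Operation: p NOR q
Evaluate: 1 NOR 1 = 0

0


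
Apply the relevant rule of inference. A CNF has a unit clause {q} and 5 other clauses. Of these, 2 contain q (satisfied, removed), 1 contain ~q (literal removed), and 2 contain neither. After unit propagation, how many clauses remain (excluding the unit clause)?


Satisfied (removed): 2
Shortened (remain): 1
Unchanged (remain): 2
Remaining = 1 + 2 = 3

3


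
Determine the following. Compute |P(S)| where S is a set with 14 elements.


The power set of a set with n elements has 2^n elements.
|P(S)| = 2^14 = 16384

16384


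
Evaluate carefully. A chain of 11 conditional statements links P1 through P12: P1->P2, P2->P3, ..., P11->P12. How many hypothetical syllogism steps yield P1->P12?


With 11 implications in a chain connecting 12 propositions:
P1->P2, P2->P3, ..., P11->P12
Steps needed = (number of implications) - 1 = 11 - 1 = 10

10


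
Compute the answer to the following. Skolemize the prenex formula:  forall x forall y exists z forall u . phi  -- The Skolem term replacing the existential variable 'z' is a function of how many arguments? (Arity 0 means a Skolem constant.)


Quantifier prefix: forall x forall y exists z forall u
'z' is existentially quantified at position 3.
Universal variables preceding it: x, y
Skolem function arity = 2

2


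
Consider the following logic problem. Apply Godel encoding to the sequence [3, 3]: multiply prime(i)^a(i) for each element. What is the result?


Encode each element as an exponent of the corresponding prime:
  2^3 = 8
  3^3 = 27
Product = 8 * 27 = 216

216


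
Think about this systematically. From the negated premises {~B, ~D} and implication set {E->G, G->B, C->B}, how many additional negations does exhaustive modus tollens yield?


Initial negated facts: {~B, ~D}
Apply modus tollens to closure:
  ~B and G->B  =>  ~G
  ~B and C->B  =>  ~C
  ~G and E->G  =>  ~E
Final negated: {~B, ~C, ~D, ~E, ~G}
New negations: {~C, ~E, ~G}
Count = 3

3


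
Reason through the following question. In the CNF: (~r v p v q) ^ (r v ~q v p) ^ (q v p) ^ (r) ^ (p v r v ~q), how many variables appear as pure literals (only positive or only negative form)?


Check each variable for pure literal status:
p: pure positive
q: mixed (not pure)
r: mixed (not pure)
Pure literal count = 1

1


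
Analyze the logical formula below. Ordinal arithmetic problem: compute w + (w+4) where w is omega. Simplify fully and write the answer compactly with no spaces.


Compute w + (w+4).
Ordinal + is associative but NOT commutative; for finite n>0, n + w = w but w + n stays w+n.
w + (w+4) = (w+w) + 4 = w*2+4.
Result = w*2+4

w*2+4


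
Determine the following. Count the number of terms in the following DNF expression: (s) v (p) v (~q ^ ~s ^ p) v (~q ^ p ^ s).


A DNF formula is a disjunction of terms (conjunctions).
Terms are separated by v.
Counting the disjuncts: 4 terms.

4


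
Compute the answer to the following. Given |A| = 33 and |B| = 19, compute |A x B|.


The Cartesian product A x B contains all ordered pairs (a, b).
|A x B| = |A| * |B| = 33 * 19 = 627

627


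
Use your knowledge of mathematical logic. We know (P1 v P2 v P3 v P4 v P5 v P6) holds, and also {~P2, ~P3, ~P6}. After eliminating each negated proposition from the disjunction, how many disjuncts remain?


Original disjuncts (6): P1, P2, P3, P4, P5, P6
Negated (eliminate): ~P2, ~P3, ~P6
Remaining disjuncts: P1, P4, P5
Count = 6 - 3 = 3

3


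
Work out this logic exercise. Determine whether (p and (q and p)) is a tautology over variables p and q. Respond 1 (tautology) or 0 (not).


Check all 4 assignments:
p=0, q=0: 0
p=0, q=1: 0
p=1, q=0: 0
p=1, q=1: 1
Satisfying count = 1/4.
Tautology iff count = 4: no.

0


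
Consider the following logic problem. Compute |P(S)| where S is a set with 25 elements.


The power set of a set with n elements has 2^n elements.
|P(S)| = 2^25 = 33554432

33554432


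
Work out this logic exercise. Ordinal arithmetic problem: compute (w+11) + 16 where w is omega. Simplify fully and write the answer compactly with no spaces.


Compute (w+11) + 16.
Ordinal + is associative but NOT commutative; for finite n>0, n + w = w but w + n stays w+n.
By associativity: (w+11) + 16 = w + (11+16) = w+27.
Result = w+27

w+27


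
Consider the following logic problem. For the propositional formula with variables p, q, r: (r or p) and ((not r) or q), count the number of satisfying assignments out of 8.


Evaluate all 8 assignments for p, q, r:
p=0, q=0, r=0: 0
p=0, q=0, r=1: 0
p=0, q=1, r=0: 0
p=0, q=1, r=1: 1
p=1, q=0, r=0: 1
p=1, q=0, r=1: 0
p=1, q=1, r=0: 1
p=1, q=1, r=1: 1
Satisfying count = 4

4


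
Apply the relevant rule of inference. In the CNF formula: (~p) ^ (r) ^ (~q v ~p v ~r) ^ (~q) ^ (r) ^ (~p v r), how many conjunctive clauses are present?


A CNF formula is a conjunction of clauses.
Clauses are separated by ^.
Counting the conjuncts: 6 clauses.

6


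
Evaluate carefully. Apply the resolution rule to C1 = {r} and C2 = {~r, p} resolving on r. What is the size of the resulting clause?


Remove r from C1 and ~r from C2.
C1 remainder: {}
C2 remainder: {p}
Union (resolvent): {p}
Resolvent has 1 literal(s).

1


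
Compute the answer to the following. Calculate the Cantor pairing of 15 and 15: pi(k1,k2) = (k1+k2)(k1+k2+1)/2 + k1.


k1 + k2 = 30
(k1+k2)(k1+k2+1)/2 = 30 * 31 / 2 = 465
pi = 465 + 15 = 480

480


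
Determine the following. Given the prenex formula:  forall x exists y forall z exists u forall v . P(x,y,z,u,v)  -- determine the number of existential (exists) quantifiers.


Quantifier prefix: forall x exists y forall z exists u forall v
Mark each quantifier type:
  U E U E U
Universal count = 3, Existential count = 2
Asked for existential (exists) quantifiers: 2

2


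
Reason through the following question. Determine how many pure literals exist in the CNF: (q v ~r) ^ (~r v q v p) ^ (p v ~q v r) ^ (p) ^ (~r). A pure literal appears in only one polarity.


Check each variable for pure literal status:
p: pure positive
q: mixed (not pure)
r: mixed (not pure)
Pure literal count = 1

1


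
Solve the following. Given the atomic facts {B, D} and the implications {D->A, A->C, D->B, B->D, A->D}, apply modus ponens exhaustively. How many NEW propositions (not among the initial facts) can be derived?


Initial facts: {B, D}
Apply modus ponens to closure:
  D and D->A  =>  A
  A and A->C  =>  C
Final known: {A, B, C, D}
New propositions: {A, C}
Count = 2

2


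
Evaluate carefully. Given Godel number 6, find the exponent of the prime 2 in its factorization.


Factorize 6 by dividing by 2 repeatedly.
Division steps: 2 divides 6 exactly 1 time(s).
Exponent of 2 = 1

1


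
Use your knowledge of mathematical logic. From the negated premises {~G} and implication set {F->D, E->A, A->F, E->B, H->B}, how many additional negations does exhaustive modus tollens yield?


Initial negated facts: {~G}
Apply modus tollens to closure:
  (no implication fires)
Final negated: {~G}
New negations: {(none)}
Count = 0

0


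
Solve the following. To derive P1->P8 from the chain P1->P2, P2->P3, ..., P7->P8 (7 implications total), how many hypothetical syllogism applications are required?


With 7 implications in a chain connecting 8 propositions:
P1->P2, P2->P3, ..., P7->P8
Steps needed = (number of implications) - 1 = 7 - 1 = 6

6


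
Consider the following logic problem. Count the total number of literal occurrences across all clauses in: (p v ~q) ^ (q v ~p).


Counting literals in each clause:
Clause 1: 2 literal(s)
Clause 2: 2 literal(s)
Total = 4

4


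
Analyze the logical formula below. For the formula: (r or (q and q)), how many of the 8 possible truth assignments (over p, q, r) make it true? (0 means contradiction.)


Check all 8 assignments:
p=0, q=0, r=0: 0
p=0, q=0, r=1: 1
p=0, q=1, r=0: 1
p=0, q=1, r=1: 1
p=1, q=0, r=0: 0
p=1, q=0, r=1: 1
p=1, q=1, r=0: 1
p=1, q=1, r=1: 1
Count of True = 6

6
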